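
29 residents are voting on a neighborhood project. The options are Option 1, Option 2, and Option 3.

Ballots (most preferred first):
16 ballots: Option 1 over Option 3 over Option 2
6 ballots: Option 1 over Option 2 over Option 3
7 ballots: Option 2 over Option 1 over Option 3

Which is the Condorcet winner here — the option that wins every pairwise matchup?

Option 1

Option 1 vs Option 2: 22–7
Option 1 vs Option 3: 29–0
Option 1 beats every other option.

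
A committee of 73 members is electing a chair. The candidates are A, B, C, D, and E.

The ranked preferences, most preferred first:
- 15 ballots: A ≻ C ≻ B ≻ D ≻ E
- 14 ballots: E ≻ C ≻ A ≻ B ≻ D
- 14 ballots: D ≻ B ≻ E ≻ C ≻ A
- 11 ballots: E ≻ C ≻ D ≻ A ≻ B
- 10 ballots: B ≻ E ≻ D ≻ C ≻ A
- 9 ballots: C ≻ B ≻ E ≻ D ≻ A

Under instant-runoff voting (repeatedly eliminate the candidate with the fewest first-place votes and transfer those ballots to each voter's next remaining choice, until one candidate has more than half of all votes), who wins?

B

Round 1: A 15, B 10, C 9, D 14, E 25. C eliminated.
Round 2: A 15, B 19, D 14, E 25. D eliminated.
Round 3: A 15, B 33, E 25. A eliminated.
Round 4: B 48, E 25. B has a majority (≥37).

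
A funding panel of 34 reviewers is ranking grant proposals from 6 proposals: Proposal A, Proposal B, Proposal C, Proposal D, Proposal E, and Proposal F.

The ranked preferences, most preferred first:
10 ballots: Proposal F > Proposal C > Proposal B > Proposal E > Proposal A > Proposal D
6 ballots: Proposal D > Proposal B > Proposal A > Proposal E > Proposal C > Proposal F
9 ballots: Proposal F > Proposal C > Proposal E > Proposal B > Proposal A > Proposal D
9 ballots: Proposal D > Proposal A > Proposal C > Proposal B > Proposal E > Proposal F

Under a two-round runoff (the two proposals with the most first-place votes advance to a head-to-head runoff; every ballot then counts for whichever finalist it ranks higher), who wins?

Proposal F

Round 1 first-place votes: Proposal A 0, Proposal B 0, Proposal C 0, Proposal D 15, Proposal E 0, Proposal F 19. Proposal F and Proposal D advance.
Runoff: Proposal F is ranked above Proposal D on 19 ballots, Proposal D above Proposal F on 15.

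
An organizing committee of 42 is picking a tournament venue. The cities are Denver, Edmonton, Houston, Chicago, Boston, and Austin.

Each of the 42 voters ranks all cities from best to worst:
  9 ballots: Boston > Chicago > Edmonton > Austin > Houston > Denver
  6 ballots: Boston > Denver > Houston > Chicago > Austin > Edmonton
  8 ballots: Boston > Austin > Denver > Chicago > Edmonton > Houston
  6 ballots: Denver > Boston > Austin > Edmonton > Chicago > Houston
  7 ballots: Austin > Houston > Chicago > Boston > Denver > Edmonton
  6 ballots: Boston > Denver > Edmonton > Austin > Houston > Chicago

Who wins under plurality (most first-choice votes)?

First-place votes: Denver 6, Edmonton 0, Houston 0, Chicago 0, Boston 29, Austin 7.

Boston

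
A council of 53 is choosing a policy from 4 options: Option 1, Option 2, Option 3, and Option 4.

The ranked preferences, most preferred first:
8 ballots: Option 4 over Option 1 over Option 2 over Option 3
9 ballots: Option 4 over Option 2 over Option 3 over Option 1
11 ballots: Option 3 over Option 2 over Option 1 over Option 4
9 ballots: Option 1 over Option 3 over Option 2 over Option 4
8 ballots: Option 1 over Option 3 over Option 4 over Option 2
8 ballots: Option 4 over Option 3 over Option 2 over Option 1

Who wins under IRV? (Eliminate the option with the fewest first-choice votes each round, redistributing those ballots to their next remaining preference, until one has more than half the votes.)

Round 1: Option 1 17, Option 2 0, Option 3 11, Option 4 25. Option 2 eliminated.
Round 2: Option 1 17, Option 3 11, Option 4 25. Option 3 eliminated.
Round 3: Option 1 28, Option 4 25. Option 1 has a majority (≥27).

Option 1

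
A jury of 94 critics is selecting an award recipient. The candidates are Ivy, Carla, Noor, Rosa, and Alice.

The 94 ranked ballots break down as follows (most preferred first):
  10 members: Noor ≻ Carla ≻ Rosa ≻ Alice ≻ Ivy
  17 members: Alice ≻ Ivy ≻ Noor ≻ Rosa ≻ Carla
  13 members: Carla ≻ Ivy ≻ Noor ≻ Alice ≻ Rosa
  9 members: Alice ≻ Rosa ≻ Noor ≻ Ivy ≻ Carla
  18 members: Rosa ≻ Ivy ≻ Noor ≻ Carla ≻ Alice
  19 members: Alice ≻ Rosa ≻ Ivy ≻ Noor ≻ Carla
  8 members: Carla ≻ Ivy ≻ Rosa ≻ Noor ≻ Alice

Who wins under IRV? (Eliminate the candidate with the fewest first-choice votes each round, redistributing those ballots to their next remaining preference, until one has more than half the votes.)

Round 1: Ivy 0, Carla 21, Noor 10, Rosa 18, Alice 45. Ivy eliminated.
Round 2: Carla 21, Noor 10, Rosa 18, Alice 45. Noor eliminated.
Round 3: Carla 31, Rosa 18, Alice 45. Rosa eliminated.
Round 4: Carla 49, Alice 45. Carla has a majority (≥48).

Carla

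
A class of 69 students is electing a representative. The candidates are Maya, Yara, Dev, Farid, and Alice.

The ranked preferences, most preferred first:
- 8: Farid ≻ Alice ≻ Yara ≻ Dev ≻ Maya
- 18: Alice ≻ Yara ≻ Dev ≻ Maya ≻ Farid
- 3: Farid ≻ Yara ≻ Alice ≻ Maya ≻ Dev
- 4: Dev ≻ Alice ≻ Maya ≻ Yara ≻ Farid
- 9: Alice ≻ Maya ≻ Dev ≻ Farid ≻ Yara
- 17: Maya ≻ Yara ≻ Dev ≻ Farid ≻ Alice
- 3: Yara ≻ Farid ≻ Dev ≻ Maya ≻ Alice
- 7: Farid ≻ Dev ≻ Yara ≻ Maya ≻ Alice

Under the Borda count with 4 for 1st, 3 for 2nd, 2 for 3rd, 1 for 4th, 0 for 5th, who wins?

Yara

Maya: 8×0 + 18×1 + 3×1 + 4×2 + 9×3 + 17×4 + 3×1 + 7×1 = 134
Yara: 8×2 + 18×3 + 3×3 + 4×1 + 9×0 + 17×3 + 3×4 + 7×2 = 160
Dev: 8×1 + 18×2 + 3×0 + 4×4 + 9×2 + 17×2 + 3×2 + 7×3 = 139
Farid: 8×4 + 18×0 + 3×4 + 4×0 + 9×1 + 17×1 + 3×3 + 7×4 = 107
Alice: 8×3 + 18×4 + 3×2 + 4×3 + 9×4 + 17×0 + 3×0 + 7×0 = 150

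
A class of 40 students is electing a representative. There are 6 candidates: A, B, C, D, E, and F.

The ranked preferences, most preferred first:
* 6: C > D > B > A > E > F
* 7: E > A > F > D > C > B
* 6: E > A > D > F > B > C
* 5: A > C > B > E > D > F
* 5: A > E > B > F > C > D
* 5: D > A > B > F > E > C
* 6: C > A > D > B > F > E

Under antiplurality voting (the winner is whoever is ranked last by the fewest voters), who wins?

Last-place votes: A 0, B 7, C 11, D 5, E 6, F 11.

A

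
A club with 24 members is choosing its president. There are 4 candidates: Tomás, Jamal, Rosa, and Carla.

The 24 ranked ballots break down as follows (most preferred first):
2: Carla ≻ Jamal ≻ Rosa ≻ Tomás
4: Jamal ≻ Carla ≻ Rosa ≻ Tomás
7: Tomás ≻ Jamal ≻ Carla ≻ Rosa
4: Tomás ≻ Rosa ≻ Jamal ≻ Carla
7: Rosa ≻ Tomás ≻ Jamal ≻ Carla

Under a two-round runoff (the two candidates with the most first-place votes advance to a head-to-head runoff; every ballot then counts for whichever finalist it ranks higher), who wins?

Round 1 first-place votes: Tomás 11, Jamal 4, Rosa 7, Carla 2. Tomás and Rosa advance.
Runoff: Tomás is ranked above Rosa on 11 ballots, Rosa above Tomás on 13.

Rosa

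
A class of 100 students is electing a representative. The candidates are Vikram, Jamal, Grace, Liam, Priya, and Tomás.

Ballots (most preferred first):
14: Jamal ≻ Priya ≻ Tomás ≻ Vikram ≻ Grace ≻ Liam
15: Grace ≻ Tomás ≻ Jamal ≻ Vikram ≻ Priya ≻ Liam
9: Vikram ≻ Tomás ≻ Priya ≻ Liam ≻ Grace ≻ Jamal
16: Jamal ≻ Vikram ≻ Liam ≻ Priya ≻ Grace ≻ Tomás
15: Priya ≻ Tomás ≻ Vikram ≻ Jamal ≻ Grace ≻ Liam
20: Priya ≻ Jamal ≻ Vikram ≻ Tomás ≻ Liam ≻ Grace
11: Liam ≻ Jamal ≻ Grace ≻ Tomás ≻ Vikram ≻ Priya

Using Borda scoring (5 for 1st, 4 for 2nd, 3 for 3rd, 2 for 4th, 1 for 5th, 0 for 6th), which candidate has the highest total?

Jamal

Vikram: 14×2 + 15×2 + 9×5 + 16×4 + 15×3 + 20×3 + 11×1 = 283
Jamal: 14×5 + 15×3 + 9×0 + 16×5 + 15×2 + 20×4 + 11×4 = 349
Grace: 14×1 + 15×5 + 9×1 + 16×1 + 15×1 + 20×0 + 11×3 = 162
Liam: 14×0 + 15×0 + 9×2 + 16×3 + 15×0 + 20×1 + 11×5 = 141
Priya: 14×4 + 15×1 + 9×3 + 16×2 + 15×5 + 20×5 + 11×0 = 305
Tomás: 14×3 + 15×4 + 9×4 + 16×0 + 15×4 + 20×2 + 11×2 = 260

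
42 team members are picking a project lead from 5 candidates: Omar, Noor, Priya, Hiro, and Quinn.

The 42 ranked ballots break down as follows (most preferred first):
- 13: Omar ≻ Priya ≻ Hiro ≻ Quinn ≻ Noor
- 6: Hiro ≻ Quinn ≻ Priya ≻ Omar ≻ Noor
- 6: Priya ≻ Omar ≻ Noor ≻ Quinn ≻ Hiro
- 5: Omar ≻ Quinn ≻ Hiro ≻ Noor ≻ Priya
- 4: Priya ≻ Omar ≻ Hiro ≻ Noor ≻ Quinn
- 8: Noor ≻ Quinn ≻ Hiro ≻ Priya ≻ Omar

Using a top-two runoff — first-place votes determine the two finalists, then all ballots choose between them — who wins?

Priya

Round 1 first-place votes: Omar 18, Noor 8, Priya 10, Hiro 6, Quinn 0. Omar and Priya advance.
Runoff: Omar is ranked above Priya on 18 ballots, Priya above Omar on 24.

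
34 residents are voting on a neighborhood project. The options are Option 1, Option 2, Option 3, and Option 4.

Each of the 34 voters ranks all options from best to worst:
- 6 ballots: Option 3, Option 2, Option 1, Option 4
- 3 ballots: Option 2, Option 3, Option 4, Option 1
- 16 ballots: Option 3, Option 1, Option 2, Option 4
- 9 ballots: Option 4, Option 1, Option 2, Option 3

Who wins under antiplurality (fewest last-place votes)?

Last-place votes: Option 1 3, Option 2 0, Option 3 9, Option 4 22.

Option 2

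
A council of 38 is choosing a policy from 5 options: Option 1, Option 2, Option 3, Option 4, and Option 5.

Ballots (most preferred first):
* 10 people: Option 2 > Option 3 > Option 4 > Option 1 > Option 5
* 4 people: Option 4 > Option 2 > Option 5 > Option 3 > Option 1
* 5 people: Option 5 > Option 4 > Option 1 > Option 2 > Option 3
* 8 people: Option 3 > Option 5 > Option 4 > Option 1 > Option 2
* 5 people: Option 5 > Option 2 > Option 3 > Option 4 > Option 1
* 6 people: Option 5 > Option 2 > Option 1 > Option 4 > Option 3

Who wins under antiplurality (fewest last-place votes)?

Last-place votes: Option 1 9, Option 2 8, Option 3 11, Option 4 0, Option 5 10.

Option 4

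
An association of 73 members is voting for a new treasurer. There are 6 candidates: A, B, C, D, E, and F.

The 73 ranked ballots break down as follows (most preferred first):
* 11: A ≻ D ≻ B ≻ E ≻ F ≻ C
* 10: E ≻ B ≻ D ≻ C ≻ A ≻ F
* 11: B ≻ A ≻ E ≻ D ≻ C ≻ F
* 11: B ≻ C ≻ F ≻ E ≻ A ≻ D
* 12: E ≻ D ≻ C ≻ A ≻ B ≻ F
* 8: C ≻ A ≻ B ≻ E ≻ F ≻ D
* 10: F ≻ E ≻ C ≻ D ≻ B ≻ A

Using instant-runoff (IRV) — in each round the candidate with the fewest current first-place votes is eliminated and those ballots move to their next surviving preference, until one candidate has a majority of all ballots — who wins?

Round 1: A 11, B 22, C 8, D 0, E 22, F 10. D eliminated.
Round 2: A 11, B 22, C 8, E 22, F 10. C eliminated.
Round 3: A 19, B 22, E 22, F 10. F eliminated.
Round 4: A 19, B 22, E 32. A eliminated.
Round 5: B 41, E 32. B has a majority (≥37).

B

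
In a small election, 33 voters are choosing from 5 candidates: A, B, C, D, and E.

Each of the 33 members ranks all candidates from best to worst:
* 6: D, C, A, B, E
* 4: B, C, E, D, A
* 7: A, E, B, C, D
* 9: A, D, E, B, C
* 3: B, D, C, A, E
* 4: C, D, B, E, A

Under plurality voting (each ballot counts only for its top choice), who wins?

A

First-place votes: A 16, B 7, C 4, D 6, E 0.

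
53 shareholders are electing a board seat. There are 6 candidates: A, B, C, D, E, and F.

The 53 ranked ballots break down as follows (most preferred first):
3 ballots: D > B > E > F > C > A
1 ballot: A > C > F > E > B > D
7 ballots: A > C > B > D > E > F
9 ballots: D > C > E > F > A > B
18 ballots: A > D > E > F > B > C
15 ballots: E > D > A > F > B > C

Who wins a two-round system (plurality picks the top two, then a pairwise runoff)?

Round 1 first-place votes: A 26, B 0, C 0, D 12, E 15, F 0. A and E advance.
Runoff: A is ranked above E on 26 ballots, E above A on 27.

E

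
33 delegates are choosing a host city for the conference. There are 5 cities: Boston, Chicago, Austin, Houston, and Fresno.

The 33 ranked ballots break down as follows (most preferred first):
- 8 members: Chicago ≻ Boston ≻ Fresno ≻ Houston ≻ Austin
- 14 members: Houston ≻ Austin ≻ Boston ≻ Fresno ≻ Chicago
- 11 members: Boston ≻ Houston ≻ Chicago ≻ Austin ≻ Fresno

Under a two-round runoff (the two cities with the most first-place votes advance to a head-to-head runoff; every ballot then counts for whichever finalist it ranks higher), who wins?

Round 1 first-place votes: Boston 11, Chicago 8, Austin 0, Houston 14, Fresno 0. Houston and Boston advance.
Runoff: Houston is ranked above Boston on 14 ballots, Boston above Houston on 19.

Boston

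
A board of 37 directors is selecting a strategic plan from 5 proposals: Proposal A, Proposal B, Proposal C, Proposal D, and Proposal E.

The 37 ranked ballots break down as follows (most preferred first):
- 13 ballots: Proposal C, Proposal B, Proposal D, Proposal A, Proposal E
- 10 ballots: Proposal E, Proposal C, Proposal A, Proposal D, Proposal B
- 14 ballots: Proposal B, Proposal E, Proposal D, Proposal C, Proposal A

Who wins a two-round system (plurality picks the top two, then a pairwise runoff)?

Proposal C

Round 1 first-place votes: Proposal A 0, Proposal B 14, Proposal C 13, Proposal D 0, Proposal E 10. Proposal B and Proposal C advance.
Runoff: Proposal B is ranked above Proposal C on 14 ballots, Proposal C above Proposal B on 23.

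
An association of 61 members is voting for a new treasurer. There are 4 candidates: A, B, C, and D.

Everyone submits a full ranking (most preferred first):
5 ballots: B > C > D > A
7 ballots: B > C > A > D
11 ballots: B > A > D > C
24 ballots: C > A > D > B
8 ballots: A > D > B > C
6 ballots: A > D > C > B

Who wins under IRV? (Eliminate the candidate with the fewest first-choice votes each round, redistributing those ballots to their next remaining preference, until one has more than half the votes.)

B

Round 1: A 14, B 23, C 24, D 0. D eliminated.
Round 2: A 14, B 23, C 24. A eliminated.
Round 3: B 31, C 30. B has a majority (≥31).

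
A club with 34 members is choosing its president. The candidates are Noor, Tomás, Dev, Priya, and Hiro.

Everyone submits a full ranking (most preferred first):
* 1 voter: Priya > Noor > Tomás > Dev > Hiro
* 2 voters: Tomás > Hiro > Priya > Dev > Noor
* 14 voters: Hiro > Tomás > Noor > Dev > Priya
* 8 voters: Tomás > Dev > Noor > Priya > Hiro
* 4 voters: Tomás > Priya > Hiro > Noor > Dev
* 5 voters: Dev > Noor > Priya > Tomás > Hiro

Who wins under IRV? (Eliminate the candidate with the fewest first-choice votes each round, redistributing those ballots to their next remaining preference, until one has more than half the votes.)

Round 1: Noor 0, Tomás 14, Dev 5, Priya 1, Hiro 14. Noor eliminated.
Round 2: Tomás 14, Dev 5, Priya 1, Hiro 14. Priya eliminated.
Round 3: Tomás 15, Dev 5, Hiro 14. Dev eliminated.
Round 4: Tomás 20, Hiro 14. Tomás has a majority (≥18).

Tomás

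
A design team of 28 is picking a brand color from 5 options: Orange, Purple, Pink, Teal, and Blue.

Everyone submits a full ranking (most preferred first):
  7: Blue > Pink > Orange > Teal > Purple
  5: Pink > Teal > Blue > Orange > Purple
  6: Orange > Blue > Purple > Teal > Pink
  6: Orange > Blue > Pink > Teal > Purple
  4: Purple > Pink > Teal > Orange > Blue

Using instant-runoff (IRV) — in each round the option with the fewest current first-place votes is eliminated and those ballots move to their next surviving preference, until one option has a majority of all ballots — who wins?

Pink

Round 1: Orange 12, Purple 4, Pink 5, Teal 0, Blue 7. Teal eliminated.
Round 2: Orange 12, Purple 4, Pink 5, Blue 7. Purple eliminated.
Round 3: Orange 12, Pink 9, Blue 7. Blue eliminated.
Round 4: Orange 12, Pink 16. Pink has a majority (≥15).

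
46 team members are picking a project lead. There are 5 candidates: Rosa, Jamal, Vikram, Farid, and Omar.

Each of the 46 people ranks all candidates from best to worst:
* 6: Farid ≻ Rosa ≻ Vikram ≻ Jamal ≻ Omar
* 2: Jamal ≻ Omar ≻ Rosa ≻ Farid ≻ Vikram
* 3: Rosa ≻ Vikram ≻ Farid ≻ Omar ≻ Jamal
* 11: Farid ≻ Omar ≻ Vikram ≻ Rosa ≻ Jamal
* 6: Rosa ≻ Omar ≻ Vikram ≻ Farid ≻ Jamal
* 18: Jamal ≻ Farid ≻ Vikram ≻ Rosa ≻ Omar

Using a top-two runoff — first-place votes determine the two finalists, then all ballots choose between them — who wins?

Round 1 first-place votes: Rosa 9, Jamal 20, Vikram 0, Farid 17, Omar 0. Jamal and Farid advance.
Runoff: Jamal is ranked above Farid on 20 ballots, Farid above Jamal on 26.

Farid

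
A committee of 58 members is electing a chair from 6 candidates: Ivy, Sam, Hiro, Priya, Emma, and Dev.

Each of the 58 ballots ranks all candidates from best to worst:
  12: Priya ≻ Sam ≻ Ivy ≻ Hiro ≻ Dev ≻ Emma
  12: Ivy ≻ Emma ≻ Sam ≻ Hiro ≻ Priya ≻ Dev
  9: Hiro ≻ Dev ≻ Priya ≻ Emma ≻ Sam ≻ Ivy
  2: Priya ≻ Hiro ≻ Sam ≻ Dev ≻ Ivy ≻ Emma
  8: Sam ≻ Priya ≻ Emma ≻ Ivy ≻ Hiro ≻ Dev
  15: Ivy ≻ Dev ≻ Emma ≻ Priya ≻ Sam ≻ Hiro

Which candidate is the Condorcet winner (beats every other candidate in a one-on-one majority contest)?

Priya

Priya vs Ivy: 31–27
Priya vs Sam: 38–20
Priya vs Hiro: 37–21
Priya vs Emma: 31–27
Priya vs Dev: 34–24
Priya beats every other candidate.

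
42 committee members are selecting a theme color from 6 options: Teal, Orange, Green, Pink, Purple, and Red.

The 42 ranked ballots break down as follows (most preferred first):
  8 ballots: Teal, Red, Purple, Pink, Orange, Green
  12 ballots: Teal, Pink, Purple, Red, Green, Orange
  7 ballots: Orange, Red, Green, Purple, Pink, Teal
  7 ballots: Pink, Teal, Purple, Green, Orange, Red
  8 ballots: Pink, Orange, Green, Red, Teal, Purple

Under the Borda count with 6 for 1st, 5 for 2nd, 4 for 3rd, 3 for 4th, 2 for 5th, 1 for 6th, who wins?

Pink

Teal: 8×6 + 12×6 + 7×1 + 7×5 + 8×2 = 178
Orange: 8×2 + 12×1 + 7×6 + 7×2 + 8×5 = 124
Green: 8×1 + 12×2 + 7×4 + 7×3 + 8×4 = 113
Pink: 8×3 + 12×5 + 7×2 + 7×6 + 8×6 = 188
Purple: 8×4 + 12×4 + 7×3 + 7×4 + 8×1 = 137
Red: 8×5 + 12×3 + 7×5 + 7×1 + 8×3 = 142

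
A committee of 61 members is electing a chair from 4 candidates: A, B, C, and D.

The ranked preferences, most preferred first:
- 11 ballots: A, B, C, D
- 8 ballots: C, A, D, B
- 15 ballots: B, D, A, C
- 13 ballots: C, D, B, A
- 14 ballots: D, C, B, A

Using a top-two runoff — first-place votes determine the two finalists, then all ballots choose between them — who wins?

Round 1 first-place votes: A 11, B 15, C 21, D 14. C and B advance.
Runoff: C is ranked above B on 35 ballots, B above C on 26.

C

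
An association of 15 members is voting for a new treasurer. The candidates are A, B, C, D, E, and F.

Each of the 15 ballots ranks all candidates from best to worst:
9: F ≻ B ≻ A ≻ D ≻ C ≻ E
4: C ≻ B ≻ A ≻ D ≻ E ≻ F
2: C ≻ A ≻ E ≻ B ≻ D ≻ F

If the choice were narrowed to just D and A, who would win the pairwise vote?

D is ranked above A on 0 ballots; A above D on 15.

A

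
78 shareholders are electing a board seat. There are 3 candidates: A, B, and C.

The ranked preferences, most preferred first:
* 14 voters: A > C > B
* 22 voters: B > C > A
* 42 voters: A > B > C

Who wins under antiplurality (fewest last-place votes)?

Last-place votes: A 22, B 14, C 42.

B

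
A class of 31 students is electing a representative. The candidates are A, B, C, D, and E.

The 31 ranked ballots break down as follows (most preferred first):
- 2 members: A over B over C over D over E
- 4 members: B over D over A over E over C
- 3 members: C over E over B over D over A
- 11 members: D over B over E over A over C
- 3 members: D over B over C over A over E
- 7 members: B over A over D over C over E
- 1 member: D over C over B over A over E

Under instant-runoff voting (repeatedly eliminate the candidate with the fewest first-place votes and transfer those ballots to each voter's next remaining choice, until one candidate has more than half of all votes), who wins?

Round 1: A 2, B 11, C 3, D 15, E 0. E eliminated.
Round 2: A 2, B 11, C 3, D 15. A eliminated.
Round 3: B 13, C 3, D 15. C eliminated.
Round 4: B 16, D 15. B has a majority (≥16).

B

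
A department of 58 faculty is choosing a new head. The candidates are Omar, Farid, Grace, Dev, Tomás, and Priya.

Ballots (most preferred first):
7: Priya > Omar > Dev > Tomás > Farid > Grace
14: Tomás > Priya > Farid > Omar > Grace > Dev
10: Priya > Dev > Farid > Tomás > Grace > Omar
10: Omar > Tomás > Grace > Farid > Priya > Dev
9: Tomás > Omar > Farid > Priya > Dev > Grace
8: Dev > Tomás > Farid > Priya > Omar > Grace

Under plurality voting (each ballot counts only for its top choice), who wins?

First-place votes: Omar 10, Farid 0, Grace 0, Dev 8, Tomás 23, Priya 17.

Tomás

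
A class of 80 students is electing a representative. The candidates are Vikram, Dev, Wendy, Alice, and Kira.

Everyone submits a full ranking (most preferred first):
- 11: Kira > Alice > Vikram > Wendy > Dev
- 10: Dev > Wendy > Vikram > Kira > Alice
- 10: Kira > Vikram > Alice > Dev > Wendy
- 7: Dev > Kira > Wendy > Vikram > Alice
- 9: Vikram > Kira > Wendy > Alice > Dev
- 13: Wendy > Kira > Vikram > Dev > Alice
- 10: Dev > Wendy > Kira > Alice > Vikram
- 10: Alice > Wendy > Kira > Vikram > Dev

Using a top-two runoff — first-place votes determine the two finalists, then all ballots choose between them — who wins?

Kira

Round 1 first-place votes: Vikram 9, Dev 27, Wendy 13, Alice 10, Kira 21. Dev and Kira advance.
Runoff: Dev is ranked above Kira on 27 ballots, Kira above Dev on 53.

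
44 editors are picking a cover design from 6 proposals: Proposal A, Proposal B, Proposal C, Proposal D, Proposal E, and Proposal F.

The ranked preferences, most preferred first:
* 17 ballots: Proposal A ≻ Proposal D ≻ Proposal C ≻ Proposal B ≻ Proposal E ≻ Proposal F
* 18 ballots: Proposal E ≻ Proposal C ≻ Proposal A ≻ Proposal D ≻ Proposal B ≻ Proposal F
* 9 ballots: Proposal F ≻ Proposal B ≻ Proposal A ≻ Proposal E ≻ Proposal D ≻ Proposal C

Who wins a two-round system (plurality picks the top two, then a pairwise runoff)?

Round 1 first-place votes: Proposal A 17, Proposal B 0, Proposal C 0, Proposal D 0, Proposal E 18, Proposal F 9. Proposal E and Proposal A advance.
Runoff: Proposal E is ranked above Proposal A on 18 ballots, Proposal A above Proposal E on 26.

Proposal A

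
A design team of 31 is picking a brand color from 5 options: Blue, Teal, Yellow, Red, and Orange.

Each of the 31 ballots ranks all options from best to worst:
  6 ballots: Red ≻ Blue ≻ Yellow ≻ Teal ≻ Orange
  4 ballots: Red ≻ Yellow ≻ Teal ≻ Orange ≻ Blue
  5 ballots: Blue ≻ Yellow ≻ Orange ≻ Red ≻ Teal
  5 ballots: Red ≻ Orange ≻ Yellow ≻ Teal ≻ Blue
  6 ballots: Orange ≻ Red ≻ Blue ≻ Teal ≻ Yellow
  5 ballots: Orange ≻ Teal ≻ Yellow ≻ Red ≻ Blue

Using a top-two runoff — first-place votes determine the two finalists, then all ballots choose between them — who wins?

Round 1 first-place votes: Blue 5, Teal 0, Yellow 0, Red 15, Orange 11. Red and Orange advance.
Runoff: Red is ranked above Orange on 15 ballots, Orange above Red on 16.

Orange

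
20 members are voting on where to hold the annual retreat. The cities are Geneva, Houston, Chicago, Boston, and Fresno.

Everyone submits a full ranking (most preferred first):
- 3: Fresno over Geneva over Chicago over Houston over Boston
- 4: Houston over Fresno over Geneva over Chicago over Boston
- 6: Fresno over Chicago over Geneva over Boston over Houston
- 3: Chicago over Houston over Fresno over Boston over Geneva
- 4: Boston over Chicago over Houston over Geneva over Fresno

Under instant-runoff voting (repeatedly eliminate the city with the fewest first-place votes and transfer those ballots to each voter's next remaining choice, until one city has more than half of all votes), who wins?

Round 1: Geneva 0, Houston 4, Chicago 3, Boston 4, Fresno 9. Geneva eliminated.
Round 2: Houston 4, Chicago 3, Boston 4, Fresno 9. Chicago eliminated.
Round 3: Houston 7, Boston 4, Fresno 9. Boston eliminated.
Round 4: Houston 11, Fresno 9. Houston has a majority (≥11).

Houston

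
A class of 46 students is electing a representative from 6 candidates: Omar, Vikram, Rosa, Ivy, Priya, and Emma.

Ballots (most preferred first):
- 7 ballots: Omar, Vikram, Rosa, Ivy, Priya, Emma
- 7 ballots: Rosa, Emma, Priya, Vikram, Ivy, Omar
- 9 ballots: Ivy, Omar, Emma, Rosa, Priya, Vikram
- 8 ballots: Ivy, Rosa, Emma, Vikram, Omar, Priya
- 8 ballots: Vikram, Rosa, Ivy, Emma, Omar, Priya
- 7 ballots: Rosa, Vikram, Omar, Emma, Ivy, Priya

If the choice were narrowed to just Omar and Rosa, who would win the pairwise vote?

Rosa

Omar is ranked above Rosa on 16 ballots; Rosa above Omar on 30.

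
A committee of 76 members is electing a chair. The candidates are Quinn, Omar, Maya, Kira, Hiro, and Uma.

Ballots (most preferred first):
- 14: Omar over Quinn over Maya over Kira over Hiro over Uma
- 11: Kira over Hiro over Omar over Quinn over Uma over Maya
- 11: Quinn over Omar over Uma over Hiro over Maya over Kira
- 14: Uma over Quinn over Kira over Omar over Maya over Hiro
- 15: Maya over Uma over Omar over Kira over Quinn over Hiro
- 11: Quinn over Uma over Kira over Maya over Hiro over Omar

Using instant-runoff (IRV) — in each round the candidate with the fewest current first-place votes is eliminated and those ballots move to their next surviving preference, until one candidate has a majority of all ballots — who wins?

Omar

Round 1: Quinn 22, Omar 14, Maya 15, Kira 11, Hiro 0, Uma 14. Hiro eliminated.
Round 2: Quinn 22, Omar 14, Maya 15, Kira 11, Uma 14. Kira eliminated.
Round 3: Quinn 22, Omar 25, Maya 15, Uma 14. Uma eliminated.
Round 4: Quinn 36, Omar 25, Maya 15. Maya eliminated.
Round 5: Quinn 36, Omar 40. Omar has a majority (≥39).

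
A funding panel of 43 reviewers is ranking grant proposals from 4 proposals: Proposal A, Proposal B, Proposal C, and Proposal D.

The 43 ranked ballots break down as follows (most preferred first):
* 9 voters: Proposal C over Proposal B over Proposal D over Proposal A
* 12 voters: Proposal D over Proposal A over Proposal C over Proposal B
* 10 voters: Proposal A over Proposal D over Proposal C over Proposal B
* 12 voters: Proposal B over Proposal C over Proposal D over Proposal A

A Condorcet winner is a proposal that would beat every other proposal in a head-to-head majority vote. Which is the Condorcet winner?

Proposal D vs Proposal A: 33–10
Proposal D vs Proposal B: 22–21
Proposal D vs Proposal C: 22–21
Proposal D beats every other proposal.

Proposal D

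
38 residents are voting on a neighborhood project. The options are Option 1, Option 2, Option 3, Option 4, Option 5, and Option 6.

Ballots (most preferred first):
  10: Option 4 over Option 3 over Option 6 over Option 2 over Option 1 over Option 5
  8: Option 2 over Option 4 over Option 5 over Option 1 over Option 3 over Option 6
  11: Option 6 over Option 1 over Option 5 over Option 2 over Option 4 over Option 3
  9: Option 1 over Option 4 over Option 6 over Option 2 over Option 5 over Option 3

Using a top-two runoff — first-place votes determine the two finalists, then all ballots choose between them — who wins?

Round 1 first-place votes: Option 1 9, Option 2 8, Option 3 0, Option 4 10, Option 5 0, Option 6 11. Option 6 and Option 4 advance.
Runoff: Option 6 is ranked above Option 4 on 11 ballots, Option 4 above Option 6 on 27.

Option 4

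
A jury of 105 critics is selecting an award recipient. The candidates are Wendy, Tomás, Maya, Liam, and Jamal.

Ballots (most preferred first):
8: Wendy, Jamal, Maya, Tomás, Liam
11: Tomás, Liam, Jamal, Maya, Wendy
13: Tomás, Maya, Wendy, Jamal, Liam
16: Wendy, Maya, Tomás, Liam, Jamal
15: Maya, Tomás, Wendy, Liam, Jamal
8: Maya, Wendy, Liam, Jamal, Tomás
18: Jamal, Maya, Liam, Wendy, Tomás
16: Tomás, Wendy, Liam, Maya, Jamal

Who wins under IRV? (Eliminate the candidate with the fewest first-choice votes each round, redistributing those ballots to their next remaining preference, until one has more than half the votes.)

Maya

Round 1: Wendy 24, Tomás 40, Maya 23, Liam 0, Jamal 18. Liam eliminated.
Round 2: Wendy 24, Tomás 40, Maya 23, Jamal 18. Jamal eliminated.
Round 3: Wendy 24, Tomás 40, Maya 41. Wendy eliminated.
Round 4: Tomás 40, Maya 65. Maya has a majority (≥53).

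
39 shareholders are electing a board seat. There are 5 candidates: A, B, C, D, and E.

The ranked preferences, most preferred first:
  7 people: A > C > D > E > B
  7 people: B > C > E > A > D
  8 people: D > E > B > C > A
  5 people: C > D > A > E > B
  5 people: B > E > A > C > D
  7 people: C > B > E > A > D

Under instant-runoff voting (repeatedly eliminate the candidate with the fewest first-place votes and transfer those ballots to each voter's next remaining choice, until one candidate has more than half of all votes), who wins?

B

Round 1: A 7, B 12, C 12, D 8, E 0. E eliminated.
Round 2: A 7, B 12, C 12, D 8. A eliminated.
Round 3: B 12, C 19, D 8. D eliminated.
Round 4: B 20, C 19. B has a majority (≥20).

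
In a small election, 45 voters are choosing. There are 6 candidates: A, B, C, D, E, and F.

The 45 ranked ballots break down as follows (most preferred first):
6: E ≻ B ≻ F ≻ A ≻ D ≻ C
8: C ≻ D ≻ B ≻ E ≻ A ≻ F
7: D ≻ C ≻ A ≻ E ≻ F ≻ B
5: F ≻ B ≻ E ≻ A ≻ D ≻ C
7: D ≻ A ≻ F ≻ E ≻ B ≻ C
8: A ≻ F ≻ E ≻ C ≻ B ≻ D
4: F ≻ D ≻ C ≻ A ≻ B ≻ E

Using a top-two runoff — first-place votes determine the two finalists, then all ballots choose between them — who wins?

F

Round 1 first-place votes: A 8, B 0, C 8, D 14, E 6, F 9. D and F advance.
Runoff: D is ranked above F on 22 ballots, F above D on 23.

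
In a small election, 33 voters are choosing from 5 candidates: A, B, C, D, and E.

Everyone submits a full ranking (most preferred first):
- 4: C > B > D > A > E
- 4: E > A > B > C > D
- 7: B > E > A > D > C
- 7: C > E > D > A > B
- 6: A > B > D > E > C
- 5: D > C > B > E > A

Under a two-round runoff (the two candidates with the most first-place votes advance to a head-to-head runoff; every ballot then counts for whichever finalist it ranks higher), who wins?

B

Round 1 first-place votes: A 6, B 7, C 11, D 5, E 4. C and B advance.
Runoff: C is ranked above B on 16 ballots, B above C on 17.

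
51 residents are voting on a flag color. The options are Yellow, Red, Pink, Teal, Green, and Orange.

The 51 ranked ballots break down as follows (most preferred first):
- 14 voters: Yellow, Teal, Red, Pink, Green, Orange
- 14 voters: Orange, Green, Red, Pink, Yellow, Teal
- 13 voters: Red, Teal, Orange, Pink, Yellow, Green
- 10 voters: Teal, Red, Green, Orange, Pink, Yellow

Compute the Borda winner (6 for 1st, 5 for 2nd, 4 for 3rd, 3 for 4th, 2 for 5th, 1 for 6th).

Red

Yellow: 14×6 + 14×2 + 13×2 + 10×1 = 148
Red: 14×4 + 14×4 + 13×6 + 10×5 = 240
Pink: 14×3 + 14×3 + 13×3 + 10×2 = 143
Teal: 14×5 + 14×1 + 13×5 + 10×6 = 209
Green: 14×2 + 14×5 + 13×1 + 10×4 = 151
Orange: 14×1 + 14×6 + 13×4 + 10×3 = 180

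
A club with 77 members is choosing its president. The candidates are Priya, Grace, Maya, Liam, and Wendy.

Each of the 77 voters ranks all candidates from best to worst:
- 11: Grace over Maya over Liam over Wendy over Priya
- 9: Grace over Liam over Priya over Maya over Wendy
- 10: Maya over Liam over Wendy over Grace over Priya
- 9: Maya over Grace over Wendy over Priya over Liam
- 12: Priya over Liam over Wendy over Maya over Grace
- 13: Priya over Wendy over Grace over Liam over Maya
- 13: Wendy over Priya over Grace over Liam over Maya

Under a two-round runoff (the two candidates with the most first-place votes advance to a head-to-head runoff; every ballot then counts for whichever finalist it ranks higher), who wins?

Round 1 first-place votes: Priya 25, Grace 20, Maya 19, Liam 0, Wendy 13. Priya and Grace advance.
Runoff: Priya is ranked above Grace on 38 ballots, Grace above Priya on 39.

Grace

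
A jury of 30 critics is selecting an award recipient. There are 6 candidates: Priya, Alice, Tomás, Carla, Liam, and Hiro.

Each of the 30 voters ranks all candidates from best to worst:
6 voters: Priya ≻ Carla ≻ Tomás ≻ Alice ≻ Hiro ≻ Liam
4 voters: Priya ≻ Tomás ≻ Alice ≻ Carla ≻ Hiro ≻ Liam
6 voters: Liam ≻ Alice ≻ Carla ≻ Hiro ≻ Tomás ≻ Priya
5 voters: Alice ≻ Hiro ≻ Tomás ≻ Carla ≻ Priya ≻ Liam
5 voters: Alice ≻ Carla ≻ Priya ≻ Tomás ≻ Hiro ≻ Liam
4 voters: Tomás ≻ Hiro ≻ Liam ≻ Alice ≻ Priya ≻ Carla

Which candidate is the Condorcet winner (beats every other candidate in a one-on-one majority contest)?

Alice vs Priya: 20–10
Alice vs Tomás: 16–14
Alice vs Carla: 24–6
Alice vs Liam: 20–10
Alice vs Hiro: 26–4
Alice beats every other candidate.

Alice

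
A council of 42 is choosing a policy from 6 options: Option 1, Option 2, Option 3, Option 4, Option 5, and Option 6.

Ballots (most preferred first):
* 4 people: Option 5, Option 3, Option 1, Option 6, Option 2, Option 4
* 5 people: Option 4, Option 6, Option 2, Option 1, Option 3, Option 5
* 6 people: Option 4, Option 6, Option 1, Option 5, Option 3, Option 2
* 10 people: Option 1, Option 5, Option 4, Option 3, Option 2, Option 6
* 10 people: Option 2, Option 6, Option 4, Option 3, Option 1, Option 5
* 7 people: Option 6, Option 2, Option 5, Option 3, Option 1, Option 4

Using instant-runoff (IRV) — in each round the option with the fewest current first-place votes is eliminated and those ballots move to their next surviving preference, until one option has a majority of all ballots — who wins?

Round 1: Option 1 10, Option 2 10, Option 3 0, Option 4 11, Option 5 4, Option 6 7. Option 3 eliminated.
Round 2: Option 1 10, Option 2 10, Option 4 11, Option 5 4, Option 6 7. Option 5 eliminated.
Round 3: Option 1 14, Option 2 10, Option 4 11, Option 6 7. Option 6 eliminated.
Round 4: Option 1 14, Option 2 17, Option 4 11. Option 4 eliminated.
Round 5: Option 1 20, Option 2 22. Option 2 has a majority (≥22).

Option 2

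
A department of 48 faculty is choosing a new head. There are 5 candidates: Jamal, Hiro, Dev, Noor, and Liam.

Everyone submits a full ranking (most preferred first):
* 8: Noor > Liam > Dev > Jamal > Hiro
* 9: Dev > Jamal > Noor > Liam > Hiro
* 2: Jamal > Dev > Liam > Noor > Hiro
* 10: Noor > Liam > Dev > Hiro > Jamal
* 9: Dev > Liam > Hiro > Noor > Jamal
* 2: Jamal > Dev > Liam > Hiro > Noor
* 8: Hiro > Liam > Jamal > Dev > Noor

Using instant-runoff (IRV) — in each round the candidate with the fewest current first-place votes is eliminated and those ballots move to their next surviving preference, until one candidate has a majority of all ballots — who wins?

Dev

Round 1: Jamal 4, Hiro 8, Dev 18, Noor 18, Liam 0. Liam eliminated.
Round 2: Jamal 4, Hiro 8, Dev 18, Noor 18. Jamal eliminated.
Round 3: Hiro 8, Dev 22, Noor 18. Hiro eliminated.
Round 4: Dev 30, Noor 18. Dev has a majority (≥25).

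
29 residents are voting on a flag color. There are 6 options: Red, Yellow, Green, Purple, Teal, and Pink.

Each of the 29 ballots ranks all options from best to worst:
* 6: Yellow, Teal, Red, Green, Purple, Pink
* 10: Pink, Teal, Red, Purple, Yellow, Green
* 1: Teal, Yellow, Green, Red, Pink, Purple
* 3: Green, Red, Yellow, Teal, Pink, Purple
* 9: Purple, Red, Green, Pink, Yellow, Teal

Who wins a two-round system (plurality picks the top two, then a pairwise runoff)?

Purple

Round 1 first-place votes: Red 0, Yellow 6, Green 3, Purple 9, Teal 1, Pink 10. Pink and Purple advance.
Runoff: Pink is ranked above Purple on 14 ballots, Purple above Pink on 15.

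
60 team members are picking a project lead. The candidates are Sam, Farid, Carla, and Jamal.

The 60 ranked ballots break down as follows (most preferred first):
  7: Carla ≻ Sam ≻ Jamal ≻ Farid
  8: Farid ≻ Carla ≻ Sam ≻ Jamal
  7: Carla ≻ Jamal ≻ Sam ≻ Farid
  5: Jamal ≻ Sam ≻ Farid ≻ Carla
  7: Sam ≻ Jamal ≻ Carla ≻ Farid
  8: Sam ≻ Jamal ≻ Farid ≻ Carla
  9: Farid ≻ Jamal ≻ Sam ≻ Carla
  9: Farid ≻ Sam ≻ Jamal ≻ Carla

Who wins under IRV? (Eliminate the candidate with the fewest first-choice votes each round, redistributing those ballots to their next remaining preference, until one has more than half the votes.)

Round 1: Sam 15, Farid 26, Carla 14, Jamal 5. Jamal eliminated.
Round 2: Sam 20, Farid 26, Carla 14. Carla eliminated.
Round 3: Sam 34, Farid 26. Sam has a majority (≥31).

Sam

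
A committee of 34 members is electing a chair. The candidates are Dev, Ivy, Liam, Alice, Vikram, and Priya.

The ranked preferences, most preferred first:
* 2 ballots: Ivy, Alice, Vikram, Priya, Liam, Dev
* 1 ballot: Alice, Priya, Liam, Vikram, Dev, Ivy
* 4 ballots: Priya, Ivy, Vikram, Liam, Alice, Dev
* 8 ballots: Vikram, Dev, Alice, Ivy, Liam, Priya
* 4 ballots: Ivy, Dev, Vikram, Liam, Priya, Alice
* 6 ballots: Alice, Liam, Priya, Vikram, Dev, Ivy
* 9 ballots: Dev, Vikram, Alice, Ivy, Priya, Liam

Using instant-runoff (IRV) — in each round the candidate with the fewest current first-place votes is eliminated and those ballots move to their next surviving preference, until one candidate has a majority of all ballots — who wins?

Round 1: Dev 9, Ivy 6, Liam 0, Alice 7, Vikram 8, Priya 4. Liam eliminated.
Round 2: Dev 9, Ivy 6, Alice 7, Vikram 8, Priya 4. Priya eliminated.
Round 3: Dev 9, Ivy 10, Alice 7, Vikram 8. Alice eliminated.
Round 4: Dev 9, Ivy 10, Vikram 15. Dev eliminated.
Round 5: Ivy 10, Vikram 24. Vikram has a majority (≥18).

Vikram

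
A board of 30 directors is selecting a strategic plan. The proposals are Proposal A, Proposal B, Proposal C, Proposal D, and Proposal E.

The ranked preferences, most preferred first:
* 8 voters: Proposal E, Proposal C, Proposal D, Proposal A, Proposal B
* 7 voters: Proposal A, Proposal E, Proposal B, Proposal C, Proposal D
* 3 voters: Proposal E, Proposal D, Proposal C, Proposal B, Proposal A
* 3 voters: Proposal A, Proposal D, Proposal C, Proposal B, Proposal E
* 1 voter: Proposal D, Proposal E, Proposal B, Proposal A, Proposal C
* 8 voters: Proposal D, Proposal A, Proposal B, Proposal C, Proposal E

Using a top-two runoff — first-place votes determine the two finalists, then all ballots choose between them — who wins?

Proposal A

Round 1 first-place votes: Proposal A 10, Proposal B 0, Proposal C 0, Proposal D 9, Proposal E 11. Proposal E and Proposal A advance.
Runoff: Proposal E is ranked above Proposal A on 12 ballots, Proposal A above Proposal E on 18.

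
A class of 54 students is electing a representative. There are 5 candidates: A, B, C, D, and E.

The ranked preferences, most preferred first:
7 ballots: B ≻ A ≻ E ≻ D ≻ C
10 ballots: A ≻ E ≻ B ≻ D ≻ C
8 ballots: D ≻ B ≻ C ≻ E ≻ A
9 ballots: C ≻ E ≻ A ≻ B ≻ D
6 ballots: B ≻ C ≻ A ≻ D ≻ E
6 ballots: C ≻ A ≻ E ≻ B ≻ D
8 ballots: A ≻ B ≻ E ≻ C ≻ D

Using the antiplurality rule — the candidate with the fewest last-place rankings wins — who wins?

Last-place votes: A 8, B 0, C 17, D 23, E 6.

B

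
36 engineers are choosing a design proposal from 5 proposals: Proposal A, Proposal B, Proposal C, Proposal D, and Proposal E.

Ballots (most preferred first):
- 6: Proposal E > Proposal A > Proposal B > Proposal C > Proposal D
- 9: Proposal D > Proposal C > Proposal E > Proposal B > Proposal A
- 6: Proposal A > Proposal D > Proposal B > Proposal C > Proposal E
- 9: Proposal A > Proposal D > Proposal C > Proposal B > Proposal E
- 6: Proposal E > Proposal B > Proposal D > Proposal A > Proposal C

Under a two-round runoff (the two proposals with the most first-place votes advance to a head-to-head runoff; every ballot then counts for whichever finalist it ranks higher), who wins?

Proposal E

Round 1 first-place votes: Proposal A 15, Proposal B 0, Proposal C 0, Proposal D 9, Proposal E 12. Proposal A and Proposal E advance.
Runoff: Proposal A is ranked above Proposal E on 15 ballots, Proposal E above Proposal A on 21.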